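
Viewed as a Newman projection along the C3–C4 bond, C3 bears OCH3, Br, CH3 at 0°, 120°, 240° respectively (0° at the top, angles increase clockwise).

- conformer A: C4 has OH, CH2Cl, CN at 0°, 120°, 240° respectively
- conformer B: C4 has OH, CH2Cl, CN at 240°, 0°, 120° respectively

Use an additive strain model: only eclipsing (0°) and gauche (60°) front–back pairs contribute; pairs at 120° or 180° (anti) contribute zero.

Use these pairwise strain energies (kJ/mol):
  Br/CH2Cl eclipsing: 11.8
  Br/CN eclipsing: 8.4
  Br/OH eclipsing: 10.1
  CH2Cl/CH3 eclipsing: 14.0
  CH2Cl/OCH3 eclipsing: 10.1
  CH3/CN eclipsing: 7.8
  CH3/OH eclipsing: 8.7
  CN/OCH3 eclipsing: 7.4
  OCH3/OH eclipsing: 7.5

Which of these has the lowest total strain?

A

A (eclipsed): OCH3(0°)/OH(0°) eclipsed 7.5; Br(120°)/CH2Cl(120°) eclipsed 11.8; CH3(240°)/CN(240°) eclipsed 7.8 → 27.1 kJ/mol.
B (eclipsed): OCH3(0°)/CH2Cl(0°) eclipsed 10.1; Br(120°)/CN(120°) eclipsed 8.4; CH3(240°)/OH(240°) eclipsed 8.7 → 27.2 kJ/mol.
A has the lowest total (27.1 kJ/mol).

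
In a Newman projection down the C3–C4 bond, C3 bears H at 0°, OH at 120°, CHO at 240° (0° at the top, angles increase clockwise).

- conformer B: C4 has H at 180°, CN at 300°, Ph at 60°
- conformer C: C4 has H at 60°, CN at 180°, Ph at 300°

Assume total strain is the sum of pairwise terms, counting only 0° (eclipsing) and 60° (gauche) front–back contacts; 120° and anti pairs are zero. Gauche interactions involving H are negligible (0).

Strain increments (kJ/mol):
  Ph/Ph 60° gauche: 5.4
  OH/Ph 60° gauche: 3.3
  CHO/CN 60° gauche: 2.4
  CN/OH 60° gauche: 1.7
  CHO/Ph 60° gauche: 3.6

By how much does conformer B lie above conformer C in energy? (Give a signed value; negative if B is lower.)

B (staggered): OH–Ph gauche, CHO–CN gauche; 3.3 + 2.4 = 5.7 kJ/mol.
C (staggered): OH–CN gauche, CHO–CN gauche, CHO–Ph gauche; 1.7 + 2.4 + 3.6 = 7.7 kJ/mol.
E(B) − E(C) = 5.7 − 7.7 = -2.0 kJ/mol.

-2.0 kJ/mol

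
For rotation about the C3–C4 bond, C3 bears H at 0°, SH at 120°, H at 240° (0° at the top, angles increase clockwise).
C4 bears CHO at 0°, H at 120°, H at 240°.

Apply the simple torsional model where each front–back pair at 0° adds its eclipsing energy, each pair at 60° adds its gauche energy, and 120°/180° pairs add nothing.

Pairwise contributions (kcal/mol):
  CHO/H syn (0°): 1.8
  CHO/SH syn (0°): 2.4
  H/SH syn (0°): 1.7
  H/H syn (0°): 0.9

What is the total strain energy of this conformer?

4.4 kcal/mol

This conformer (eclipsed): H–CHO eclipsed, SH–H eclipsed, H–H eclipsed; 1.8 + 1.7 + 0.9 = 4.4 kcal/mol.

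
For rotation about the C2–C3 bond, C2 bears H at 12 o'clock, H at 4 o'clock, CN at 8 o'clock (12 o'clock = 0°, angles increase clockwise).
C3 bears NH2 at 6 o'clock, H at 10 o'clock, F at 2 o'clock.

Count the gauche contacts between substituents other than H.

1

Non-H gauche pairs: CN(240°)/NH2(180°) — 1 interaction.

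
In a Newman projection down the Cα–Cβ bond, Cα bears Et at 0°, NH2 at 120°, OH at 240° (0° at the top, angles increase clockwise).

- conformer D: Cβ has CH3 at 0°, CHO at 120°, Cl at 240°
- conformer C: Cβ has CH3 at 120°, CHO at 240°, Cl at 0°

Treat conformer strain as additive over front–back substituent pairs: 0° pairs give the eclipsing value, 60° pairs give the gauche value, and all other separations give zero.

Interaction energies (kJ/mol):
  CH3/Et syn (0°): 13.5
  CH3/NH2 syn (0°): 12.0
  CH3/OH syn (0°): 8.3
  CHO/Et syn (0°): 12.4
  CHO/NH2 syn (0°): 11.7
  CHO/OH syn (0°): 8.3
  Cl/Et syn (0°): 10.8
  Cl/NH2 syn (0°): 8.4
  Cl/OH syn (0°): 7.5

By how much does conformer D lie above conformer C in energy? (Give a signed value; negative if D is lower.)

D (eclipsed): Et(0°)/CH3(0°) eclipsed 13.5; NH2(120°)/CHO(120°) eclipsed 11.7; OH(240°)/Cl(240°) eclipsed 7.5 → 32.7 kJ/mol.
C (eclipsed): Et(0°)/Cl(0°) eclipsed 10.8; NH2(120°)/CH3(120°) eclipsed 12.0; OH(240°)/CHO(240°) eclipsed 8.3 → 31.1 kJ/mol.
E(D) − E(C) = 32.7 − 31.1 = +1.6 kJ/mol.

+1.6 kJ/mol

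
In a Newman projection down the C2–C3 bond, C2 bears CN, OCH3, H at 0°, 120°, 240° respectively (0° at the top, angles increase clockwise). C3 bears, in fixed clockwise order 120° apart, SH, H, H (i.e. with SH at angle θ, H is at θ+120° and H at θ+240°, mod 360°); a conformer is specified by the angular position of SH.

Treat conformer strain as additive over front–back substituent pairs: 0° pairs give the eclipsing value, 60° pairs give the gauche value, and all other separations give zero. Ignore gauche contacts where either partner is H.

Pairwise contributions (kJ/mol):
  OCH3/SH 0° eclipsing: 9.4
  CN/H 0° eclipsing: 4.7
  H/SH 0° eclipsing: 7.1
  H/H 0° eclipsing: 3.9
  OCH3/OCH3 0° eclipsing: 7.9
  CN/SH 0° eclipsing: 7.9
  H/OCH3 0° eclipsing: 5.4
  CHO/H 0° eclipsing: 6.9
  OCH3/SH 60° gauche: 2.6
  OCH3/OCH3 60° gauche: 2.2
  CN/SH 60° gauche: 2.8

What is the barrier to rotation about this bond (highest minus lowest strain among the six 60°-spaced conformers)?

15.4 kJ/mol

SH at 0° is eclipsed. CN at 0° is eclipsed with SH at 0° (7.9); OCH3 at 120° is eclipsed with H at 120° (5.4); H at 240° is eclipsed with H at 240° (3.9). Total 17.2 kJ/mol.
SH at 60° is staggered. CN at 0° is gauche with SH at 60° (2.8); OCH3 at 120° is gauche with SH at 60° (2.6). Total 5.4 kJ/mol.
SH at 120° is eclipsed. CN at 0° is eclipsed with H at 0° (4.7); OCH3 at 120° is eclipsed with SH at 120° (9.4); H at 240° is eclipsed with H at 240° (3.9). Total 18.0 kJ/mol.
SH at 180° is staggered. OCH3 at 120° is gauche with SH at 180° (2.6). Total 2.6 kJ/mol.
SH at 240° is eclipsed. CN at 0° is eclipsed with H at 0° (4.7); OCH3 at 120° is eclipsed with H at 120° (5.4); H at 240° is eclipsed with SH at 240° (7.1). Total 17.2 kJ/mol.
SH at 300° is staggered. CN at 0° is gauche with SH at 300° (2.8). Total 2.8 kJ/mol.
Max at 120° (18.0 kJ/mol), min at 180° (2.6 kJ/mol); barrier = 15.4 kJ/mol.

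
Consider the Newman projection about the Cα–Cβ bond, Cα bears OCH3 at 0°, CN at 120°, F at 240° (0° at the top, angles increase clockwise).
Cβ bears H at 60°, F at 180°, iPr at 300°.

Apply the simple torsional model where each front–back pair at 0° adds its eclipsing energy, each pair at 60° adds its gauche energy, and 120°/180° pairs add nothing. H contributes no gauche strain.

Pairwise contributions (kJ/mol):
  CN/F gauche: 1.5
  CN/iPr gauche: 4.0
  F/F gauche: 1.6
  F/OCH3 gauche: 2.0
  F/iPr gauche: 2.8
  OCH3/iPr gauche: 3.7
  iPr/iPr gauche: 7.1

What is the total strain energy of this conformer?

9.6 kJ/mol

This conformer (staggered): OCH3(0°)/iPr(300°) gauche 3.7; CN(120°)/F(180°) gauche 1.5; F(240°)/F(180°) gauche 1.6; F(240°)/iPr(300°) gauche 2.8 → 9.6 kJ/mol.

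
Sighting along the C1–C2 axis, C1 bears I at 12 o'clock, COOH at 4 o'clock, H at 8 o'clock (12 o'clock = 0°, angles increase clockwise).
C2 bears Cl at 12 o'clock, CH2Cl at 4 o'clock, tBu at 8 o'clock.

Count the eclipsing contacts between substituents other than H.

Non-H eclipsing pairs: I(0°)/Cl(0°); COOH(120°)/CH2Cl(120°) — 2 interactions.

2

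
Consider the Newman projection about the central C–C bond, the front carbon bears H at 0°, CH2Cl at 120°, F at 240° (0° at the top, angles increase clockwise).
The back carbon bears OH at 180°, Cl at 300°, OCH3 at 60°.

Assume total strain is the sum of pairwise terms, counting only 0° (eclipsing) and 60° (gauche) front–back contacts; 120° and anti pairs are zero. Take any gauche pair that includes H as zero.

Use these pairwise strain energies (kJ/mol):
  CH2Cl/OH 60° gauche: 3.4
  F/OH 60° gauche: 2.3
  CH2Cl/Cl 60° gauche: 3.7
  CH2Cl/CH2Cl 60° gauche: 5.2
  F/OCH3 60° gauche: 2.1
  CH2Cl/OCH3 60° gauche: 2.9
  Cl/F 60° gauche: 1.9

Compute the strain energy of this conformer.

This conformer (staggered): CH2Cl–OH gauche, CH2Cl–OCH3 gauche, F–OH gauche, F–Cl gauche; 3.4 + 2.9 + 2.3 + 1.9 = 10.5 kJ/mol.

10.5 kJ/mol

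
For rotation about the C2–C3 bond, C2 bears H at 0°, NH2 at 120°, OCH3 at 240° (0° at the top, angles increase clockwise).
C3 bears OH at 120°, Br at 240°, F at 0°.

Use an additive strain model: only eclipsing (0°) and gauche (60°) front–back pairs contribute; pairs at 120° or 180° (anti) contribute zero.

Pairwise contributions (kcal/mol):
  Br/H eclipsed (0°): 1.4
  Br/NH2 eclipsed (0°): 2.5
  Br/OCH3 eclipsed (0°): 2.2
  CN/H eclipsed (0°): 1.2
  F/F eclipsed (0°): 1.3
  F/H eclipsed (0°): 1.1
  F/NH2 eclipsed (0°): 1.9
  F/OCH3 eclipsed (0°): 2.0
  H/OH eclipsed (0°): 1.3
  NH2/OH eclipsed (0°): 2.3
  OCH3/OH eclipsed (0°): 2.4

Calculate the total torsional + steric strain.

This conformer is eclipsed. H at 0° is eclipsed with F at 0° (1.1); NH2 at 120° is eclipsed with OH at 120° (2.3); OCH3 at 240° is eclipsed with Br at 240° (2.2). Total 5.6 kcal/mol.

5.6 kcal/mol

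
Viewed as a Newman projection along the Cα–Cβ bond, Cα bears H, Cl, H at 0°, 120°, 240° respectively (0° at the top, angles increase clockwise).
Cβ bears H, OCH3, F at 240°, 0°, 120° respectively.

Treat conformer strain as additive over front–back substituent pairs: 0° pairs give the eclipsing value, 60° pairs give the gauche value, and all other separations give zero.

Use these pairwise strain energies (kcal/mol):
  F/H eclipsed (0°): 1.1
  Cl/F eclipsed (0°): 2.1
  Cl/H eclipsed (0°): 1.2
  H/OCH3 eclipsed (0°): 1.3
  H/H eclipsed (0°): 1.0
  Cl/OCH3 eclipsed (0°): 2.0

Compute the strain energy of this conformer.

This conformer is eclipsed. H at 0° is eclipsed with OCH3 at 0° (1.3); Cl at 120° is eclipsed with F at 120° (2.1); H at 240° is eclipsed with H at 240° (1.0). Total 4.4 kcal/mol.

4.4 kcal/mol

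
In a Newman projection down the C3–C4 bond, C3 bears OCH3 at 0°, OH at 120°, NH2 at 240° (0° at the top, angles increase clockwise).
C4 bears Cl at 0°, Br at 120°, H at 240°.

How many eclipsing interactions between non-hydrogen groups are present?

2

Non-H eclipsing pairs: OCH3(0°)/Cl(0°); OH(120°)/Br(120°) — 2 interactions.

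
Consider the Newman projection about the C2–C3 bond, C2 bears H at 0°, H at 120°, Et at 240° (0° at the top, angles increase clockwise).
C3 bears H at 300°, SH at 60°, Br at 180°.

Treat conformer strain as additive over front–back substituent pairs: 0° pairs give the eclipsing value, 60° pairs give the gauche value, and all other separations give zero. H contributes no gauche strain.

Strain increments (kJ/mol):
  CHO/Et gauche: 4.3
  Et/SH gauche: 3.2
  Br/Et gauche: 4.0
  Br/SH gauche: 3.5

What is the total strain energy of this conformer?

4.0 kJ/mol

This conformer (staggered): Et(240°)/Br(180°) gauche 4.0 → 4.0 kJ/mol.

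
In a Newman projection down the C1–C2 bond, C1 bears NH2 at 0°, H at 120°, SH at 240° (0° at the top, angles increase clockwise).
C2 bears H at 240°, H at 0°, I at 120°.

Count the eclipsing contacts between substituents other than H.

Every eclipsing pair involves H, so the count is 0.

0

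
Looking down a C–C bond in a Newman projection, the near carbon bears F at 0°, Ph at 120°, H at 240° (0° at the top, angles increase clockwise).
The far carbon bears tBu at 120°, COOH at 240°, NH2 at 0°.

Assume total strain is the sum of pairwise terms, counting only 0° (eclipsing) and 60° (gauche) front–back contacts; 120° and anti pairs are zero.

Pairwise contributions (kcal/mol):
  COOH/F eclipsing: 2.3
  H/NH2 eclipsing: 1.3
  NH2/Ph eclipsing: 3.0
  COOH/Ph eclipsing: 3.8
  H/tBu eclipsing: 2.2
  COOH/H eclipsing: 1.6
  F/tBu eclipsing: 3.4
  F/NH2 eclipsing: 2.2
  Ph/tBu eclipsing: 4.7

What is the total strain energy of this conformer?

8.5 kcal/mol

This conformer is eclipsed. F at 0° is eclipsed with NH2 at 0° (2.2); Ph at 120° is eclipsed with tBu at 120° (4.7); H at 240° is eclipsed with COOH at 240° (1.6). Total 8.5 kcal/mol.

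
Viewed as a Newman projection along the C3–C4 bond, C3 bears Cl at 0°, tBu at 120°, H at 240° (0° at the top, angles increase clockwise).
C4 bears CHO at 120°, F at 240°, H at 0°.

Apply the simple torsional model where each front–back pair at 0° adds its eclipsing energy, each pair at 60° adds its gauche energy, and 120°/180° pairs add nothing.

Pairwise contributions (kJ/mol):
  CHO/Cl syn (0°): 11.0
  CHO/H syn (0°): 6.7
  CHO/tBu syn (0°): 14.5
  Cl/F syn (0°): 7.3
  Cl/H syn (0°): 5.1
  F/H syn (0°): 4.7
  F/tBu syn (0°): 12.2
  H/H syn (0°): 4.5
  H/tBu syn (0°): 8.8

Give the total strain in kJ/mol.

This conformer (eclipsed): Cl(0°)/H(0°) eclipsed 5.1; tBu(120°)/CHO(120°) eclipsed 14.5; H(240°)/F(240°) eclipsed 4.7 → 24.3 kJ/mol.

24.3 kJ/mol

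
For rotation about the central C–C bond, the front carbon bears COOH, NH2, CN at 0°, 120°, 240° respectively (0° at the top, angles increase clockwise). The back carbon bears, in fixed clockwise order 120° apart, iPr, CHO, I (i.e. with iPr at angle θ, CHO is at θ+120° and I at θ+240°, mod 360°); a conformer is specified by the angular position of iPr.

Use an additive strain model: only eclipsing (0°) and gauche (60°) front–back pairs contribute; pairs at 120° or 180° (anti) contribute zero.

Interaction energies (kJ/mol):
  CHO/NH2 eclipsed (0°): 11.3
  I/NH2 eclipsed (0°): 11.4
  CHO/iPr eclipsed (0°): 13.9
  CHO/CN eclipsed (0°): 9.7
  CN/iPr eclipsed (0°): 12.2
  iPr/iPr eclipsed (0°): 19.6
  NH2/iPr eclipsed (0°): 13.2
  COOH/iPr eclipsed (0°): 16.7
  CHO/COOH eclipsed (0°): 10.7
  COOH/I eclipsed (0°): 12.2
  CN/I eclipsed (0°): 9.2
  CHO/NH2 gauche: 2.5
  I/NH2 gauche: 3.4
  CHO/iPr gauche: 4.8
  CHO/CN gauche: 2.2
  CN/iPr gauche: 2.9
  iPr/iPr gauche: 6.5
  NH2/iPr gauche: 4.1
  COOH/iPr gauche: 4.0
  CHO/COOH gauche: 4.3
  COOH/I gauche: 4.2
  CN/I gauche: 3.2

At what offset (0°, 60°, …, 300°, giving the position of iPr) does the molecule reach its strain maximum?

iPr at 0° (eclipsed): COOH(0°)/iPr(0°) eclipsed 16.7; NH2(120°)/CHO(120°) eclipsed 11.3; CN(240°)/I(240°) eclipsed 9.2 → 37.2 kJ/mol.
iPr at 60° (staggered): COOH(0°)/iPr(60°) gauche 4.0; COOH(0°)/I(300°) gauche 4.2; NH2(120°)/iPr(60°) gauche 4.1; NH2(120°)/CHO(180°) gauche 2.5; CN(240°)/CHO(180°) gauche 2.2; CN(240°)/I(300°) gauche 3.2 → 20.2 kJ/mol.
iPr at 120° (eclipsed): COOH(0°)/I(0°) eclipsed 12.2; NH2(120°)/iPr(120°) eclipsed 13.2; CN(240°)/CHO(240°) eclipsed 9.7 → 35.1 kJ/mol.
iPr at 180° (staggered): COOH(0°)/CHO(300°) gauche 4.3; COOH(0°)/I(60°) gauche 4.2; NH2(120°)/iPr(180°) gauche 4.1; NH2(120°)/I(60°) gauche 3.4; CN(240°)/iPr(180°) gauche 2.9; CN(240°)/CHO(300°) gauche 2.2 → 21.1 kJ/mol.
iPr at 240° (eclipsed): COOH(0°)/CHO(0°) eclipsed 10.7; NH2(120°)/I(120°) eclipsed 11.4; CN(240°)/iPr(240°) eclipsed 12.2 → 34.3 kJ/mol.
iPr at 300° (staggered): COOH(0°)/iPr(300°) gauche 4.0; COOH(0°)/CHO(60°) gauche 4.3; NH2(120°)/CHO(60°) gauche 2.5; NH2(120°)/I(180°) gauche 3.4; CN(240°)/iPr(300°) gauche 2.9; CN(240°)/I(180°) gauche 3.2 → 20.3 kJ/mol.
The maximum (37.2 kJ/mol) occurs with iPr at 0°.

0°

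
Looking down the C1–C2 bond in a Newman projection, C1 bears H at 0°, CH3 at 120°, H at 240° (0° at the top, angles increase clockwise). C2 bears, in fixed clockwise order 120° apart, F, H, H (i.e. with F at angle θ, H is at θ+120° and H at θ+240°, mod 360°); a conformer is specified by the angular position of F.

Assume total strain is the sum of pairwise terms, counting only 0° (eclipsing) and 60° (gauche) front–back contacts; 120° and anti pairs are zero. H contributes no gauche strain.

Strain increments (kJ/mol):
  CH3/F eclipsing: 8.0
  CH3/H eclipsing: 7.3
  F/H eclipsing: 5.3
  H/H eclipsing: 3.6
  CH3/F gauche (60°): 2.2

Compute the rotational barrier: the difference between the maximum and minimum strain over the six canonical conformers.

F at 0° (eclipsed): H–F eclipsed, CH3–H eclipsed, H–H eclipsed; 5.3 + 7.3 + 3.6 = 16.2 kJ/mol.
F at 60° (staggered): CH3–F gauche; 2.2 = 2.2 kJ/mol.
F at 120° (eclipsed): H–H eclipsed, CH3–F eclipsed, H–H eclipsed; 3.6 + 8.0 + 3.6 = 15.2 kJ/mol.
F at 180° (staggered): CH3–F gauche; 2.2 = 2.2 kJ/mol.
F at 240° (eclipsed): H–H eclipsed, CH3–H eclipsed, H–F eclipsed; 3.6 + 7.3 + 5.3 = 16.2 kJ/mol.
F at 300° (staggered): no non-H gauche contacts → 0.0 kJ/mol.
Max at 0° (16.2 kJ/mol), min at 300° (0.0 kJ/mol); barrier = 16.2 kJ/mol.

16.2 kJ/mol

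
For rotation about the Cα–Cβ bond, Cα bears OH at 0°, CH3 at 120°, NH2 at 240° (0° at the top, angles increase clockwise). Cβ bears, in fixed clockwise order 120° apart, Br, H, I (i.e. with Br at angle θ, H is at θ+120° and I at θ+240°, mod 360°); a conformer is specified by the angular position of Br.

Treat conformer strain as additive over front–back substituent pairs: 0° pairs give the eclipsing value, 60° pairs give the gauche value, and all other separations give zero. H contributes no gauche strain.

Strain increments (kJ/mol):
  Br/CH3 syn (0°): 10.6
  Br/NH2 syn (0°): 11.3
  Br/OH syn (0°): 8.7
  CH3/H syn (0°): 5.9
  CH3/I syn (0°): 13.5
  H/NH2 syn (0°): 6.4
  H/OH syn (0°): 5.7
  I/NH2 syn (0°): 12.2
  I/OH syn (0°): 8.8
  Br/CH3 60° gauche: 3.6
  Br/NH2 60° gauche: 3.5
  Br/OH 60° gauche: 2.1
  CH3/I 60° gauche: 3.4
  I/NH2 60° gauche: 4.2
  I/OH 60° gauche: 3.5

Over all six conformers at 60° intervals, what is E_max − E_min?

17.3 kJ/mol

Br at 0° (eclipsed): OH(0°)/Br(0°) eclipsed 8.7; CH3(120°)/H(120°) eclipsed 5.9; NH2(240°)/I(240°) eclipsed 12.2 → 26.8 kJ/mol.
Br at 60° (staggered): OH(0°)/Br(60°) gauche 2.1; OH(0°)/I(300°) gauche 3.5; CH3(120°)/Br(60°) gauche 3.6; NH2(240°)/I(300°) gauche 4.2 → 13.4 kJ/mol.
Br at 120° (eclipsed): OH(0°)/I(0°) eclipsed 8.8; CH3(120°)/Br(120°) eclipsed 10.6; NH2(240°)/H(240°) eclipsed 6.4 → 25.8 kJ/mol.
Br at 180° (staggered): OH(0°)/I(60°) gauche 3.5; CH3(120°)/Br(180°) gauche 3.6; CH3(120°)/I(60°) gauche 3.4; NH2(240°)/Br(180°) gauche 3.5 → 14.0 kJ/mol.
Br at 240° (eclipsed): OH(0°)/H(0°) eclipsed 5.7; CH3(120°)/I(120°) eclipsed 13.5; NH2(240°)/Br(240°) eclipsed 11.3 → 30.5 kJ/mol.
Br at 300° (staggered): OH(0°)/Br(300°) gauche 2.1; CH3(120°)/I(180°) gauche 3.4; NH2(240°)/Br(300°) gauche 3.5; NH2(240°)/I(180°) gauche 4.2 → 13.2 kJ/mol.
Max at 240° (30.5 kJ/mol), min at 300° (13.2 kJ/mol); barrier = 17.3 kJ/mol.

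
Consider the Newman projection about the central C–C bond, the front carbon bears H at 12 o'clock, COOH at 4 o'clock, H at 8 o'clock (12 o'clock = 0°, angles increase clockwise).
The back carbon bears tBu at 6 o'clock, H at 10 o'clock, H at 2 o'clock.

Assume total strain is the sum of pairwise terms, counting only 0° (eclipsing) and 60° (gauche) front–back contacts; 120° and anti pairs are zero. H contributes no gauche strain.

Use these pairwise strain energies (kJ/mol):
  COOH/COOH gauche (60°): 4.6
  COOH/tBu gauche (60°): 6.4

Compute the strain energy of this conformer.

6.4 kJ/mol

This conformer (staggered): COOH(120°)/tBu(180°) gauche 6.4 → 6.4 kJ/mol.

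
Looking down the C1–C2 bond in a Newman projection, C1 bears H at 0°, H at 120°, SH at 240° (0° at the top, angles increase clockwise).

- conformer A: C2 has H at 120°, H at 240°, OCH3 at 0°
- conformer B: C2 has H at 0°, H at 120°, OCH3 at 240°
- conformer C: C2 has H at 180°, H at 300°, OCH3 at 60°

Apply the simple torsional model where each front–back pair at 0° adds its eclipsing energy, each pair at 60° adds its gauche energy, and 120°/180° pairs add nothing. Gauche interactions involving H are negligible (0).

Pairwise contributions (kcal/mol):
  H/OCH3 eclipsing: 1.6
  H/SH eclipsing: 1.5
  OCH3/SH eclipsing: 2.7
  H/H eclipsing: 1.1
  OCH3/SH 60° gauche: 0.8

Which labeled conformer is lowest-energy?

C

A (eclipsed): H–OCH3 eclipsed, H–H eclipsed, SH–H eclipsed; 1.6 + 1.1 + 1.5 = 4.2 kcal/mol.
B (eclipsed): H–H eclipsed, H–H eclipsed, SH–OCH3 eclipsed; 1.1 + 1.1 + 2.7 = 4.9 kcal/mol.
C (staggered): no non-H gauche contacts → 0.0 kcal/mol.
C has the lowest total (0.0 kcal/mol).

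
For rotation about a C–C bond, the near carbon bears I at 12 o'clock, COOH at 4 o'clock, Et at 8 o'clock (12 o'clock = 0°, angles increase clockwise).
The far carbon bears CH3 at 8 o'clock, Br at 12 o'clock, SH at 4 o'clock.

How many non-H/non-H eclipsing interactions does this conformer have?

Non-H eclipsing pairs: I(0°)/Br(0°); COOH(120°)/SH(120°); Et(240°)/CH3(240°) — 3 interactions.

3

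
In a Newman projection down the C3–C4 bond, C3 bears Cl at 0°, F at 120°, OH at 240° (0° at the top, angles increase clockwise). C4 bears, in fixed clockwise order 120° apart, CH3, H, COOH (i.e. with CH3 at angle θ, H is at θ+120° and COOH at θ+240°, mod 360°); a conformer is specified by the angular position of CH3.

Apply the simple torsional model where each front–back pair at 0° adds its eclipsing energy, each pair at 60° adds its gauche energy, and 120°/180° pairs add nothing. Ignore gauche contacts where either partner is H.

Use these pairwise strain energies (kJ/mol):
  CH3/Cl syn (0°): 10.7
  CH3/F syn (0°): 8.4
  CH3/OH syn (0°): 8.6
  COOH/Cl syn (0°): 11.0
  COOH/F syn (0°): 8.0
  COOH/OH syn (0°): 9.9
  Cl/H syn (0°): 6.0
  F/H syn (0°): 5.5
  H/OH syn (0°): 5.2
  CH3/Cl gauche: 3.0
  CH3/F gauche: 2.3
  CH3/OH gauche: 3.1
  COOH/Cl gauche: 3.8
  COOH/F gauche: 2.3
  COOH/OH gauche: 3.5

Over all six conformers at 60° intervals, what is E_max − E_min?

14.6 kJ/mol

CH3 at 0° (eclipsed): Cl–CH3 eclipsed, F–H eclipsed, OH–COOH eclipsed; 10.7 + 5.5 + 9.9 = 26.1 kJ/mol.
CH3 at 60° (staggered): Cl–CH3 gauche, Cl–COOH gauche, F–CH3 gauche, OH–COOH gauche; 3.0 + 3.8 + 2.3 + 3.5 = 12.6 kJ/mol.
CH3 at 120° (eclipsed): Cl–COOH eclipsed, F–CH3 eclipsed, OH–H eclipsed; 11.0 + 8.4 + 5.2 = 24.6 kJ/mol.
CH3 at 180° (staggered): Cl–COOH gauche, F–CH3 gauche, F–COOH gauche, OH–CH3 gauche; 3.8 + 2.3 + 2.3 + 3.1 = 11.5 kJ/mol.
CH3 at 240° (eclipsed): Cl–H eclipsed, F–COOH eclipsed, OH–CH3 eclipsed; 6.0 + 8.0 + 8.6 = 22.6 kJ/mol.
CH3 at 300° (staggered): Cl–CH3 gauche, F–COOH gauche, OH–CH3 gauche, OH–COOH gauche; 3.0 + 2.3 + 3.1 + 3.5 = 11.9 kJ/mol.
Max at 0° (26.1 kJ/mol), min at 180° (11.5 kJ/mol); barrier = 14.6 kJ/mol.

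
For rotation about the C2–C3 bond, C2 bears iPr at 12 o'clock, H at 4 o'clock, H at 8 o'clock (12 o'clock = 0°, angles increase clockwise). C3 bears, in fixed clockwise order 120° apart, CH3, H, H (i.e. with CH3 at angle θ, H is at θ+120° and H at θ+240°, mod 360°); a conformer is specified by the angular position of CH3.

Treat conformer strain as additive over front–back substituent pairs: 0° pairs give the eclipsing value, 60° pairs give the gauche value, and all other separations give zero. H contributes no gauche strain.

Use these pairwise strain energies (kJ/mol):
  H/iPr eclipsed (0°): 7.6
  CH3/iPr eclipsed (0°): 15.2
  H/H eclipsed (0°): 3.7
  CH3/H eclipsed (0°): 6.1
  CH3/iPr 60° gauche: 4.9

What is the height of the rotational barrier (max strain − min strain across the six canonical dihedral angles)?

CH3 at 0° is eclipsed. iPr at 0° is eclipsed with CH3 at 0° (15.2); H at 120° is eclipsed with H at 120° (3.7); H at 240° is eclipsed with H at 240° (3.7). Total 22.6 kJ/mol.
CH3 at 60° is staggered. iPr at 0° is gauche with CH3 at 60° (4.9). Total 4.9 kJ/mol.
CH3 at 120° is eclipsed. iPr at 0° is eclipsed with H at 0° (7.6); H at 120° is eclipsed with CH3 at 120° (6.1); H at 240° is eclipsed with H at 240° (3.7). Total 17.4 kJ/mol.
CH3 at 180° (staggered): no non-H gauche contacts → 0.0 kJ/mol.
CH3 at 240° is eclipsed. iPr at 0° is eclipsed with H at 0° (7.6); H at 120° is eclipsed with H at 120° (3.7); H at 240° is eclipsed with CH3 at 240° (6.1). Total 17.4 kJ/mol.
CH3 at 300° is staggered. iPr at 0° is gauche with CH3 at 300° (4.9). Total 4.9 kJ/mol.
Max at 0° (22.6 kJ/mol), min at 180° (0.0 kJ/mol); barrier = 22.6 kJ/mol.

22.6 kJ/mol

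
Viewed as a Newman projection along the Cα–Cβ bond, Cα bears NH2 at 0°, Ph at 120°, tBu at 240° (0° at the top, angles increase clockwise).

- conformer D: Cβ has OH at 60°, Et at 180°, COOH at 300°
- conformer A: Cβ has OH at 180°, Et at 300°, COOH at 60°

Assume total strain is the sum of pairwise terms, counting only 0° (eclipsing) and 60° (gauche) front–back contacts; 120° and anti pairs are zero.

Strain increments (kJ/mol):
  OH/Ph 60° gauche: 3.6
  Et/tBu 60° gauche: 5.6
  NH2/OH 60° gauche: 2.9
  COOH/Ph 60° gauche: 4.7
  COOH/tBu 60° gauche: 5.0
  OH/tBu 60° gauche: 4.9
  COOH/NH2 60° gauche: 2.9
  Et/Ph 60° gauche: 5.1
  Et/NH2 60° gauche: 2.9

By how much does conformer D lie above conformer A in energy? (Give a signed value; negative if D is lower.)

D is staggered. NH2 at 0° is gauche with OH at 60° (2.9); NH2 at 0° is gauche with COOH at 300° (2.9); Ph at 120° is gauche with OH at 60° (3.6); Ph at 120° is gauche with Et at 180° (5.1); tBu at 240° is gauche with Et at 180° (5.6); tBu at 240° is gauche with COOH at 300° (5.0). Total 25.1 kJ/mol.
A is staggered. NH2 at 0° is gauche with Et at 300° (2.9); NH2 at 0° is gauche with COOH at 60° (2.9); Ph at 120° is gauche with OH at 180° (3.6); Ph at 120° is gauche with COOH at 60° (4.7); tBu at 240° is gauche with OH at 180° (4.9); tBu at 240° is gauche with Et at 300° (5.6). Total 24.6 kJ/mol.
E(D) − E(A) = 25.1 − 24.6 = +0.5 kJ/mol.

+0.5 kJ/mol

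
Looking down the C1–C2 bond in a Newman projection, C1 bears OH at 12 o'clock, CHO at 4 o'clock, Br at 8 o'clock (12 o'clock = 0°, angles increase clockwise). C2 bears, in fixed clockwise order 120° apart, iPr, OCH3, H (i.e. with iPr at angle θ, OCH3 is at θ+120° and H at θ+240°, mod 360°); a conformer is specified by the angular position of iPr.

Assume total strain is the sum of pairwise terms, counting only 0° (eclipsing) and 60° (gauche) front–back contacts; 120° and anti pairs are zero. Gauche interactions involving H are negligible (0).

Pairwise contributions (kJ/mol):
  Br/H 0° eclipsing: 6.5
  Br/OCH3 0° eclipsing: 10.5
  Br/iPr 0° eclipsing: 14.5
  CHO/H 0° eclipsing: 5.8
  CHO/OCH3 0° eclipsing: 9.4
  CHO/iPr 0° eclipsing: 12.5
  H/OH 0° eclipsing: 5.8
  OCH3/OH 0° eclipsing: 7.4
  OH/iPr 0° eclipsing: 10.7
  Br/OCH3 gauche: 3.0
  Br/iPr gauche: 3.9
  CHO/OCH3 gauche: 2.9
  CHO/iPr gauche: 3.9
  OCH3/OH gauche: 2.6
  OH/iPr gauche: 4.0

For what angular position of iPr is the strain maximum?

iPr at 0° (eclipsed): OH(0°)/iPr(0°) eclipsed 10.7; CHO(120°)/OCH3(120°) eclipsed 9.4; Br(240°)/H(240°) eclipsed 6.5 → 26.6 kJ/mol.
iPr at 60° (staggered): OH(0°)/iPr(60°) gauche 4.0; CHO(120°)/iPr(60°) gauche 3.9; CHO(120°)/OCH3(180°) gauche 2.9; Br(240°)/OCH3(180°) gauche 3.0 → 13.8 kJ/mol.
iPr at 120° (eclipsed): OH(0°)/H(0°) eclipsed 5.8; CHO(120°)/iPr(120°) eclipsed 12.5; Br(240°)/OCH3(240°) eclipsed 10.5 → 28.8 kJ/mol.
iPr at 180° (staggered): OH(0°)/OCH3(300°) gauche 2.6; CHO(120°)/iPr(180°) gauche 3.9; Br(240°)/iPr(180°) gauche 3.9; Br(240°)/OCH3(300°) gauche 3.0 → 13.4 kJ/mol.
iPr at 240° (eclipsed): OH(0°)/OCH3(0°) eclipsed 7.4; CHO(120°)/H(120°) eclipsed 5.8; Br(240°)/iPr(240°) eclipsed 14.5 → 27.7 kJ/mol.
iPr at 300° (staggered): OH(0°)/iPr(300°) gauche 4.0; OH(0°)/OCH3(60°) gauche 2.6; CHO(120°)/OCH3(60°) gauche 2.9; Br(240°)/iPr(300°) gauche 3.9 → 13.4 kJ/mol.
The maximum (28.8 kJ/mol) occurs with iPr at 120°.

120°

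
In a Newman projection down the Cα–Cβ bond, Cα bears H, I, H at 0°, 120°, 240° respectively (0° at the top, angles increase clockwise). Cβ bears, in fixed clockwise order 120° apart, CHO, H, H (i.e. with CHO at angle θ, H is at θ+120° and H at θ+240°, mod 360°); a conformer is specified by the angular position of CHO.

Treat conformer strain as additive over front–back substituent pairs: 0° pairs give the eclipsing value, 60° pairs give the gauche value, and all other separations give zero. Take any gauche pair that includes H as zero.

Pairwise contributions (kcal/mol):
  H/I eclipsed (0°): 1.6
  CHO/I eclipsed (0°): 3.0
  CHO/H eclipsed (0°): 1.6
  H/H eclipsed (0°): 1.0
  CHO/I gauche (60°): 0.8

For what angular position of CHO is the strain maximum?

CHO at 0° (eclipsed): H(0°)/CHO(0°) eclipsed 1.6; I(120°)/H(120°) eclipsed 1.6; H(240°)/H(240°) eclipsed 1.0 → 4.2 kcal/mol.
CHO at 60° (staggered): I(120°)/CHO(60°) gauche 0.8 → 0.8 kcal/mol.
CHO at 120° (eclipsed): H(0°)/H(0°) eclipsed 1.0; I(120°)/CHO(120°) eclipsed 3.0; H(240°)/H(240°) eclipsed 1.0 → 5.0 kcal/mol.
CHO at 180° (staggered): I(120°)/CHO(180°) gauche 0.8 → 0.8 kcal/mol.
CHO at 240° (eclipsed): H(0°)/H(0°) eclipsed 1.0; I(120°)/H(120°) eclipsed 1.6; H(240°)/CHO(240°) eclipsed 1.6 → 4.2 kcal/mol.
CHO at 300° (staggered): no non-H gauche contacts → 0.0 kcal/mol.
The maximum (5.0 kcal/mol) occurs with CHO at 120°.

120°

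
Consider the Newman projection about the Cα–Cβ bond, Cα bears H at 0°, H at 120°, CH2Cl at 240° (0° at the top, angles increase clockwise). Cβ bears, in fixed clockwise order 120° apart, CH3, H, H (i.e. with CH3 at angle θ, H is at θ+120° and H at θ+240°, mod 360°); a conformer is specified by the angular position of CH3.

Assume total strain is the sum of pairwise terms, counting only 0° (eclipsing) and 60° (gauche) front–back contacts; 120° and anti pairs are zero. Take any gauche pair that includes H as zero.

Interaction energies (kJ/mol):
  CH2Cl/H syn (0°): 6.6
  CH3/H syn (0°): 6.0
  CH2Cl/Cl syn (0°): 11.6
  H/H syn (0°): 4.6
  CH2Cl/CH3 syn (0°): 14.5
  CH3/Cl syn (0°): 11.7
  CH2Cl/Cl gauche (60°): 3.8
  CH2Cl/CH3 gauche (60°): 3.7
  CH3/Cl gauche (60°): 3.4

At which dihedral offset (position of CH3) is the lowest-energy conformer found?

60°

CH3 at 0° is eclipsed. H at 0° is eclipsed with CH3 at 0° (6.0); H at 120° is eclipsed with H at 120° (4.6); CH2Cl at 240° is eclipsed with H at 240° (6.6). Total 17.2 kJ/mol.
CH3 at 60° (staggered): no non-H gauche contacts → 0.0 kJ/mol.
CH3 at 120° is eclipsed. H at 0° is eclipsed with H at 0° (4.6); H at 120° is eclipsed with CH3 at 120° (6.0); CH2Cl at 240° is eclipsed with H at 240° (6.6). Total 17.2 kJ/mol.
CH3 at 180° is staggered. CH2Cl at 240° is gauche with CH3 at 180° (3.7). Total 3.7 kJ/mol.
CH3 at 240° is eclipsed. H at 0° is eclipsed with H at 0° (4.6); H at 120° is eclipsed with H at 120° (4.6); CH2Cl at 240° is eclipsed with CH3 at 240° (14.5). Total 23.7 kJ/mol.
CH3 at 300° is staggered. CH2Cl at 240° is gauche with CH3 at 300° (3.7). Total 3.7 kJ/mol.
The minimum (0.0 kJ/mol) occurs with CH3 at 60°.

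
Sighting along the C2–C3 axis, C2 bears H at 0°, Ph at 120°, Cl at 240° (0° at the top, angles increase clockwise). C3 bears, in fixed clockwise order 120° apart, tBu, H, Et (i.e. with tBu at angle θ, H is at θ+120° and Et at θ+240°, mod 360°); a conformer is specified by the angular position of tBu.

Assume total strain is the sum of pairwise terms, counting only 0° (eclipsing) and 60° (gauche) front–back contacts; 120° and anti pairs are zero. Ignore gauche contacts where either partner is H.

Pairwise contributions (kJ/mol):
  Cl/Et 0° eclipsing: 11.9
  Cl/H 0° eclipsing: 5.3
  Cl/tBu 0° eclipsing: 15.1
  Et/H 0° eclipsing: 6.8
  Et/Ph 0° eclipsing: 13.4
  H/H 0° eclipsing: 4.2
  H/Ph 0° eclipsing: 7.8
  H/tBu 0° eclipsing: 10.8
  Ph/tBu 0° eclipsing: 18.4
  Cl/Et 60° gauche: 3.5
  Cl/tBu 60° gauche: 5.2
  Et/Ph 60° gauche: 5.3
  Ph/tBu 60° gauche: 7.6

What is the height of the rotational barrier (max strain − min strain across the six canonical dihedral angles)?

21.6 kJ/mol

tBu at 0° (eclipsed): H(0°)/tBu(0°) eclipsed 10.8; Ph(120°)/H(120°) eclipsed 7.8; Cl(240°)/Et(240°) eclipsed 11.9 → 30.5 kJ/mol.
tBu at 60° (staggered): Ph(120°)/tBu(60°) gauche 7.6; Cl(240°)/Et(300°) gauche 3.5 → 11.1 kJ/mol.
tBu at 120° (eclipsed): H(0°)/Et(0°) eclipsed 6.8; Ph(120°)/tBu(120°) eclipsed 18.4; Cl(240°)/H(240°) eclipsed 5.3 → 30.5 kJ/mol.
tBu at 180° (staggered): Ph(120°)/tBu(180°) gauche 7.6; Ph(120°)/Et(60°) gauche 5.3; Cl(240°)/tBu(180°) gauche 5.2 → 18.1 kJ/mol.
tBu at 240° (eclipsed): H(0°)/H(0°) eclipsed 4.2; Ph(120°)/Et(120°) eclipsed 13.4; Cl(240°)/tBu(240°) eclipsed 15.1 → 32.7 kJ/mol.
tBu at 300° (staggered): Ph(120°)/Et(180°) gauche 5.3; Cl(240°)/tBu(300°) gauche 5.2; Cl(240°)/Et(180°) gauche 3.5 → 14.0 kJ/mol.
Max at 240° (32.7 kJ/mol), min at 60° (11.1 kJ/mol); barrier = 21.6 kJ/mol.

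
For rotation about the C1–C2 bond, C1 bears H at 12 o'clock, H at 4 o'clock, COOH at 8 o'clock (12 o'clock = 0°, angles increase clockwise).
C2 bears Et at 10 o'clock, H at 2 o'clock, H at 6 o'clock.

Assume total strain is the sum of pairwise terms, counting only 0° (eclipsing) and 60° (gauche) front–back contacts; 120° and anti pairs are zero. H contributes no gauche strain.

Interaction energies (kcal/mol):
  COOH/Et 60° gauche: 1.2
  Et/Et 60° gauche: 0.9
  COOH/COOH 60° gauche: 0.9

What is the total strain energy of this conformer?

1.2 kcal/mol

This conformer is staggered. COOH at 240° is gauche with Et at 300° (1.2). Total 1.2 kcal/mol.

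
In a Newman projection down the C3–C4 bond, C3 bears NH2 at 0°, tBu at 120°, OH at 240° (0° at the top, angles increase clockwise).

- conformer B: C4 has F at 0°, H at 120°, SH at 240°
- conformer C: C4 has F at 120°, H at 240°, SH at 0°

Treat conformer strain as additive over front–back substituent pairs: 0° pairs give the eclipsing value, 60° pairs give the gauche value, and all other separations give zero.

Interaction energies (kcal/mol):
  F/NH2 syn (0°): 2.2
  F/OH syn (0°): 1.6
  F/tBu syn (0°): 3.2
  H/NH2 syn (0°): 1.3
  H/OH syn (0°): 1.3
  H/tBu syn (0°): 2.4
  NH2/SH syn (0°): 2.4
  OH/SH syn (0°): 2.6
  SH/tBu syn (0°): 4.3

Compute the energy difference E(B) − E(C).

B (eclipsed): NH2–F eclipsed, tBu–H eclipsed, OH–SH eclipsed; 2.2 + 2.4 + 2.6 = 7.2 kcal/mol.
C (eclipsed): NH2–SH eclipsed, tBu–F eclipsed, OH–H eclipsed; 2.4 + 3.2 + 1.3 = 6.9 kcal/mol.
E(B) − E(C) = 7.2 − 6.9 = +0.3 kcal/mol.

+0.3 kcal/mol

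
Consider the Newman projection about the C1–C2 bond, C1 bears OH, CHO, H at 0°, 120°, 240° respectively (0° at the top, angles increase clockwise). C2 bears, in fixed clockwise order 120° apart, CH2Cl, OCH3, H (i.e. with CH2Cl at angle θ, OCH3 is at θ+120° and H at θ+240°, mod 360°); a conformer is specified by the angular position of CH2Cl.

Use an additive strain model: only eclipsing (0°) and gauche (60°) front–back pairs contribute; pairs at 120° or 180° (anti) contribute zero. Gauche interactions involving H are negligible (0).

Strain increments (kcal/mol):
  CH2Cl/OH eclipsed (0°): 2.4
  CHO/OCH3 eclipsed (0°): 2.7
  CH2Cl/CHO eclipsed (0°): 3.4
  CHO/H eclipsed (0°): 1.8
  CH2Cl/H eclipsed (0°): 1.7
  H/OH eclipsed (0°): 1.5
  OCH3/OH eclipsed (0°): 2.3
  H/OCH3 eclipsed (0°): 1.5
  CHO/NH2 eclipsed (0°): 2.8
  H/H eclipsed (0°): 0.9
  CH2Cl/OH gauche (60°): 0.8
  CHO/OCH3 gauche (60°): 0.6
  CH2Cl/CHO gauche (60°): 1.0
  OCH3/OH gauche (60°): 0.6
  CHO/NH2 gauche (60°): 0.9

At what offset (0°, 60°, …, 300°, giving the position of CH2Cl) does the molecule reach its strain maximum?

120°

CH2Cl at 0° (eclipsed): OH(0°)/CH2Cl(0°) eclipsed 2.4; CHO(120°)/OCH3(120°) eclipsed 2.7; H(240°)/H(240°) eclipsed 0.9 → 6.0 kcal/mol.
CH2Cl at 60° (staggered): OH(0°)/CH2Cl(60°) gauche 0.8; CHO(120°)/CH2Cl(60°) gauche 1.0; CHO(120°)/OCH3(180°) gauche 0.6 → 2.4 kcal/mol.
CH2Cl at 120° (eclipsed): OH(0°)/H(0°) eclipsed 1.5; CHO(120°)/CH2Cl(120°) eclipsed 3.4; H(240°)/OCH3(240°) eclipsed 1.5 → 6.4 kcal/mol.
CH2Cl at 180° (staggered): OH(0°)/OCH3(300°) gauche 0.6; CHO(120°)/CH2Cl(180°) gauche 1.0 → 1.6 kcal/mol.
CH2Cl at 240° (eclipsed): OH(0°)/OCH3(0°) eclipsed 2.3; CHO(120°)/H(120°) eclipsed 1.8; H(240°)/CH2Cl(240°) eclipsed 1.7 → 5.8 kcal/mol.
CH2Cl at 300° (staggered): OH(0°)/CH2Cl(300°) gauche 0.8; OH(0°)/OCH3(60°) gauche 0.6; CHO(120°)/OCH3(60°) gauche 0.6 → 2.0 kcal/mol.
The maximum (6.4 kcal/mol) occurs with CH2Cl at 120°.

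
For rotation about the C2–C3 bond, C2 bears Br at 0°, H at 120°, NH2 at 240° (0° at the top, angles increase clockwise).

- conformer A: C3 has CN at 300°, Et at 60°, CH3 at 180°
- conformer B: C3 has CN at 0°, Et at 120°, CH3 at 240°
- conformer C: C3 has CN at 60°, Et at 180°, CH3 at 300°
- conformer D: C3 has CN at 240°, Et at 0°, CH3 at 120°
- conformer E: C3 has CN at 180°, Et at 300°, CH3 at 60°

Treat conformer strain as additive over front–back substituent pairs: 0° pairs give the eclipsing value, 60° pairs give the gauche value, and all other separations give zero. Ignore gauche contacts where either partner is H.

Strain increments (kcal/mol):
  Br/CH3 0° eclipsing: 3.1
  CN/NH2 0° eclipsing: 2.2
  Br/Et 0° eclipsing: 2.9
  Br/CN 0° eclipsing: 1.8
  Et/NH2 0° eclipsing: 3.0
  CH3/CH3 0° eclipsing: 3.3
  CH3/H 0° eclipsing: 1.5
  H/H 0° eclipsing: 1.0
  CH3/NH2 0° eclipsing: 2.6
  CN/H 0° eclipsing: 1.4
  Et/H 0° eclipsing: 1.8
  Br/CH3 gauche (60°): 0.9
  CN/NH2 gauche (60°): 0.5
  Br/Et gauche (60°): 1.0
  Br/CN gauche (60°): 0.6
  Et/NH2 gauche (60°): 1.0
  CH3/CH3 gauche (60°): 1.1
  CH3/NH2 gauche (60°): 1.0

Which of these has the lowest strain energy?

A (staggered): Br–CN gauche, Br–Et gauche, NH2–CN gauche, NH2–CH3 gauche; 0.6 + 1.0 + 0.5 + 1.0 = 3.1 kcal/mol.
B (eclipsed): Br–CN eclipsed, H–Et eclipsed, NH2–CH3 eclipsed; 1.8 + 1.8 + 2.6 = 6.2 kcal/mol.
C (staggered): Br–CN gauche, Br–CH3 gauche, NH2–Et gauche, NH2–CH3 gauche; 0.6 + 0.9 + 1.0 + 1.0 = 3.5 kcal/mol.
D (eclipsed): Br–Et eclipsed, H–CH3 eclipsed, NH2–CN eclipsed; 2.9 + 1.5 + 2.2 = 6.6 kcal/mol.
E (staggered): Br–Et gauche, Br–CH3 gauche, NH2–CN gauche, NH2–Et gauche; 1.0 + 0.9 + 0.5 + 1.0 = 3.4 kcal/mol.
A has the lowest total (3.1 kcal/mol).

A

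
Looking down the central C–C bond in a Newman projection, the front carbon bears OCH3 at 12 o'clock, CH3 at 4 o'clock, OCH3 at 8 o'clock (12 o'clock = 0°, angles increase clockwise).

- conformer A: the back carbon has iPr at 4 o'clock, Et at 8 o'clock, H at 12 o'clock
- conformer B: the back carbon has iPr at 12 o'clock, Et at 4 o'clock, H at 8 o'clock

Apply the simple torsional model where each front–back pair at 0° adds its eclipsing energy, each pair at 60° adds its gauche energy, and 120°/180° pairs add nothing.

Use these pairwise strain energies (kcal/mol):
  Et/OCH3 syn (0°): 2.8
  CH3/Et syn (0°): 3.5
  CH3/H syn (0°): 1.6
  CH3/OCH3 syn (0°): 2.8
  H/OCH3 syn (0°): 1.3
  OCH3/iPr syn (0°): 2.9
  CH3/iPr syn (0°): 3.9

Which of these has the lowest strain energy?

A is eclipsed. OCH3 at 0° is eclipsed with H at 0° (1.3); CH3 at 120° is eclipsed with iPr at 120° (3.9); OCH3 at 240° is eclipsed with Et at 240° (2.8). Total 8.0 kcal/mol.
B is eclipsed. OCH3 at 0° is eclipsed with iPr at 0° (2.9); CH3 at 120° is eclipsed with Et at 120° (3.5); OCH3 at 240° is eclipsed with H at 240° (1.3). Total 7.7 kcal/mol.
B has the lowest total (7.7 kcal/mol).

B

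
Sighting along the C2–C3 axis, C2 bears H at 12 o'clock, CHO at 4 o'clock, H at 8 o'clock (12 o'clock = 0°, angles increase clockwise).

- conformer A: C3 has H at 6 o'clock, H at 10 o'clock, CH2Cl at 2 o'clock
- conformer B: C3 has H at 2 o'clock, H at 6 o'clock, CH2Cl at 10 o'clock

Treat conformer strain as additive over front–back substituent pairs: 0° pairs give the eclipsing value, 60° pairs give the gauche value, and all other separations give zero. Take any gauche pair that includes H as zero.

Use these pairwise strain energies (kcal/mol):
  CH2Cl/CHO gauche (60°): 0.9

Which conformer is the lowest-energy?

A (staggered): CHO–CH2Cl gauche; 0.9 = 0.9 kcal/mol.
B (staggered): no non-H gauche contacts → 0.0 kcal/mol.
B has the lowest total (0.0 kcal/mol).

B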